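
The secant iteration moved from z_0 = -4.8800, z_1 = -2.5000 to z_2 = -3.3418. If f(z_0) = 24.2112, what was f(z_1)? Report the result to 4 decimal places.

-13.2499

The secant line through (-4.8800, 24.2112) and (-2.5000, f(z_1)) crosses zero at z_2 = -3.3418.
So (-4.8800, 24.2112), (-2.5000, f(z_1)), (-3.3418, 0) are collinear:
f(z_1) = 24.2112 · (-2.5000 − (-3.3418)) / (-4.8800 − (-3.3418)) = 24.2112 · (0.841800)/(-1.538200) = -13.249895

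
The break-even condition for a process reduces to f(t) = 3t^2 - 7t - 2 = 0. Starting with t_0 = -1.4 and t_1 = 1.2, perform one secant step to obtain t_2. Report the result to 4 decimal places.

0.4000

f(-1.4) = 13.680000, f(1.2) = -6.080000
t_2 = 1.200000 − (-6.080000)·(1.200000 − (-1.400000)) / (-6.080000 − 13.680000) = 1.200000 − (-15.808000)/(-19.760000) = 0.400000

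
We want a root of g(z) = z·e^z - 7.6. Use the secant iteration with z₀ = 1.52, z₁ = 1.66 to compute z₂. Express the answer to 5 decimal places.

g(1.52) = -0.6502177, g(1.66) = 1.1304560
z₂ = 1.6600000 − 1.1304560·(1.6600000 − 1.5200000) / (1.1304560 − (-0.6502177)) = 1.6600000 − (0.1582638)/(1.7806737) = 1.5711214

1.57112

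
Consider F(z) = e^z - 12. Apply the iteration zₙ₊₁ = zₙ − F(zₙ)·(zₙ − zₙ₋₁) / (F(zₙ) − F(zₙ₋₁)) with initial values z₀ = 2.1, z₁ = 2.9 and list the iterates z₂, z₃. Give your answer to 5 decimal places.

2.40646, 2.46958

F(2.1) = -3.8338301, F(2.9) = 6.1741454
z₂ = 2.9000000 − 6.1741454·(2.9000000 − 2.1000000) / (6.1741454 − (-3.8338301)) = 2.9000000 − (4.9393163)/(10.0079755) = 2.4064620
F(2.4064620) = -0.9053613
z₃ = 2.4064620 − (-0.9053613)·(2.4064620 − 2.9000000) / (-0.9053613 − 6.1741454) = 2.4064620 − (0.4468302)/(-7.0795067) = 2.4695780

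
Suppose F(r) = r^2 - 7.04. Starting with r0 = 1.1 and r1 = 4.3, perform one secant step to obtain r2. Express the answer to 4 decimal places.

2.1796

F(1.1) = -5.830000, F(4.3) = 11.450000
r2 = 4.300000 − 11.450000·(4.300000 − 1.100000) / (11.450000 − (-5.830000)) = 4.300000 − (36.640000)/(17.280000) = 2.179630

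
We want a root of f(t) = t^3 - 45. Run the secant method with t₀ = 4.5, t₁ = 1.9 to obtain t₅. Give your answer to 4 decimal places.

f(4.5) = 46.125000, f(1.9) = -38.141000
t₂ = 1.900000 − (-38.141000)·(1.900000 − 4.500000) / (-38.141000 − 46.125000) = 1.900000 − (99.166600)/(-84.266000) = 3.076828
f(3.076828) = -15.872064
t₃ = 3.076828 − (-15.872064)·(3.076828 − 1.900000) / (-15.872064 − (-38.141000)) = 3.076828 − (-18.678691)/(22.268936) = 3.915606
f(3.915606) = 15.033956
t₄ = 3.915606 − 15.033956·(3.915606 − 3.076828) / (15.033956 − (-15.872064)) = 3.915606 − (12.610150)/(30.906020) = 3.507590
f(3.507590) = -1.845461
t₅ = 3.507590 − (-1.845461)·(3.507590 − 3.915606) / (-1.845461 − 15.033956) = 3.507590 − (0.752977)/(-16.879416) = 3.552199

3.5522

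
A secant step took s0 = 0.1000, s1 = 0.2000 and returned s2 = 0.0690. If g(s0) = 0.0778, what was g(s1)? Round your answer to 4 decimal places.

0.3288

The secant line through (0.1000, 0.0778) and (0.2000, g(s1)) crosses zero at s2 = 0.0690.
So (0.1000, 0.0778), (0.2000, g(s1)), (0.0690, 0) are collinear:
g(s1) = 0.0778 · (0.2000 − 0.0690) / (0.1000 − 0.0690) = 0.0778 · (0.131000)/(0.031000) = 0.328768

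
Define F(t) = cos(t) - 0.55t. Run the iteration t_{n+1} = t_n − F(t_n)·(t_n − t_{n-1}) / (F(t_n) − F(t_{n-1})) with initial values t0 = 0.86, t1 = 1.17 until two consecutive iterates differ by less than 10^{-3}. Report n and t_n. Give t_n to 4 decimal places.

n = 4, t_n = 0.9930

F(0.86) = 0.179437, F(1.17) = -0.253348
t2 = 1.170000 − (-0.253348)·(0.310000)/(-0.432786) = 0.988529;  |Δ| = 0.181471
F(0.988529) = 0.006228
t3 = 0.988529 − 0.006228·(-0.181471)/(0.259576) = 0.992883;  |Δ| = 0.004354
F(0.992883) = 0.000192
t4 = 0.992883 − 0.000192·(0.004354)/(-0.006036) = 0.993021;  |Δ| = 0.000138
|t4 − t3| = 0.000138 < 10^{-3}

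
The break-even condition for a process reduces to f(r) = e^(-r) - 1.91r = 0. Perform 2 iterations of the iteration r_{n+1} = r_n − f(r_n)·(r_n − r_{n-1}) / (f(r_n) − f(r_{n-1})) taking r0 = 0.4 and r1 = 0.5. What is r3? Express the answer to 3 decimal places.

0.364

f(0.4) = -0.09368, f(0.5) = -0.34847
r2 = 0.50000 − (-0.34847)·(0.50000 − 0.40000) / (-0.34847 − (-0.09368)) = 0.50000 − (-0.03485)/(-0.25479) = 0.36323
f(0.36323) = 0.00165
r3 = 0.36323 − 0.00165·(0.36323 − 0.50000) / (0.00165 − (-0.34847)) = 0.36323 − (-0.00023)/(0.35012) = 0.36388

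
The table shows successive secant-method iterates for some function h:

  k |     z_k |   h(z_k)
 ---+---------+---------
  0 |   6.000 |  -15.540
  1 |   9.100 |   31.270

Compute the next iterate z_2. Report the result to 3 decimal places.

z_2 = 9.100 − 31.270·(9.100 − 6.000) / (31.270 − (-15.540))
   = 9.100 − (96.93700)/(46.81000) = 7.02914

7.029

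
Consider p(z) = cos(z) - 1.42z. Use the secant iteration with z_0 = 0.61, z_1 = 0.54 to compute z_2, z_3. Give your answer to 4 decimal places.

0.5863, 0.5865

p(0.61) = -0.046552, p(0.54) = 0.090909
z_2 = 0.540000 − 0.090909·(0.540000 − 0.610000) / (0.090909 − (-0.046552)) = 0.540000 − (-0.006364)/(0.137461) = 0.586294
p(0.586294) = 0.000459
z_3 = 0.586294 − 0.000459·(0.586294 − 0.540000) / (0.000459 − 0.090909) = 0.586294 − (0.000021)/(-0.090449) = 0.586529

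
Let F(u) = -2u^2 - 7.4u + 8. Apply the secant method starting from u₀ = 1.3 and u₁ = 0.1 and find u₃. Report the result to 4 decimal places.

F(1.3) = -5.000000, F(0.1) = 7.240000
u₂ = 0.100000 − 7.240000·(0.100000 − 1.300000) / (7.240000 − (-5.000000)) = 0.100000 − (-8.688000)/(12.240000) = 0.809804
F(0.809804) = 0.695886
u₃ = 0.809804 − 0.695886·(0.809804 − 0.100000) / (0.695886 − 7.240000) = 0.809804 − (0.493943)/(-6.544114) = 0.885283

0.8853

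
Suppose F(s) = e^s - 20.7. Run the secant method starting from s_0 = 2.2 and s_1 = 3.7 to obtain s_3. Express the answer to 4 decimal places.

F(2.2) = -11.674987, F(3.7) = 19.747304
s_2 = 3.700000 − 19.747304·(3.700000 − 2.200000) / (19.747304 − (-11.674987)) = 3.700000 − (29.620957)/(31.422291) = 2.757327
F(2.757327) = -4.942339
s_3 = 2.757327 − (-4.942339)·(2.757327 − 3.700000) / (-4.942339 − 19.747304) = 2.757327 − (4.659012)/(-24.689644) = 2.946030

2.9460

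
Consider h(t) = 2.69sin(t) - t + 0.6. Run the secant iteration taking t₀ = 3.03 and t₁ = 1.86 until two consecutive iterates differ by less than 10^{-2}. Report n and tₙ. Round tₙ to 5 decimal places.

n = 5, tₙ = 2.40568

h(3.03) = -2.1304384, h(1.86) = 1.3182878
t₂ = 1.8600000 − 1.3182878·(-1.1700000)/(3.4487262) = 2.3072366;  |Δ| = 0.4472366
h(2.3072366) = 0.2856879
t₃ = 2.3072366 − 0.2856879·(0.4472366)/(-1.0325999) = 2.4309729;  |Δ| = 0.1237363
h(2.4309729) = -0.0762762
t₄ = 2.4309729 − (-0.0762762)·(0.1237363)/(-0.3619641) = 2.4048982;  |Δ| = 0.0260748
h(2.4048982) = 0.0023601
t₅ = 2.4048982 − 0.0023601·(-0.0260748)/(0.0786363) = 2.4056807;  |Δ| = 0.0007826
|t₅ − t₄| = 0.0007826 < 10^{-2}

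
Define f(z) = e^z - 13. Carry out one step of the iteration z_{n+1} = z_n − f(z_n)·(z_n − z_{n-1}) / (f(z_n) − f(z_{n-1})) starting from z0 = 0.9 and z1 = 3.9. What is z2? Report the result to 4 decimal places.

1.5736

f(0.9) = -10.540397, f(3.9) = 36.402449
z2 = 3.900000 − 36.402449·(3.900000 − 0.900000) / (36.402449 − (-10.540397)) = 3.900000 − (109.207347)/(46.942846) = 1.573610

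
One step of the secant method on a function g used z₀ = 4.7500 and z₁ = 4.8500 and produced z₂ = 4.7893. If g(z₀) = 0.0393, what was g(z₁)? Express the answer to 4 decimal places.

The secant line through (4.7500, 0.0393) and (4.8500, g(z₁)) crosses zero at z₂ = 4.7893.
So (4.7500, 0.0393), (4.8500, g(z₁)), (4.7893, 0) are collinear:
g(z₁) = 0.0393 · (4.8500 − 4.7893) / (4.7500 − 4.7893) = 0.0393 · (0.060700)/(-0.039300) = -0.060700

-0.0607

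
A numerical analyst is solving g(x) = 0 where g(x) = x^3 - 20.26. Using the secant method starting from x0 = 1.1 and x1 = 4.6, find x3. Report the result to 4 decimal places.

g(1.1) = -18.929000, g(4.6) = 77.076000
x2 = 4.600000 − 77.076000·(4.600000 − 1.100000) / (77.076000 − (-18.929000)) = 4.600000 − (269.766000)/(96.005000) = 1.790084
g(1.790084) = -14.523855
x3 = 1.790084 − (-14.523855)·(1.790084 − 4.600000) / (-14.523855 − 77.076000) = 1.790084 − (40.810815)/(-91.599855) = 2.235617

2.2356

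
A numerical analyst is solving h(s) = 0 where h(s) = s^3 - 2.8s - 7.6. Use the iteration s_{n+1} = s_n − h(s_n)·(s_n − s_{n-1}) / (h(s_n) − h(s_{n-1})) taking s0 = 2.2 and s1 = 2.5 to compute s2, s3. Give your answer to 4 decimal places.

2.4257, 2.4334

h(2.2) = -3.112000, h(2.5) = 1.025000
s2 = 2.500000 − 1.025000·(2.500000 − 2.200000) / (1.025000 − (-3.112000)) = 2.500000 − (0.307500)/(4.137000) = 2.425671
h(2.425671) = -0.119526
s3 = 2.425671 − (-0.119526)·(2.425671 − 2.500000) / (-0.119526 − 1.025000) = 2.425671 − (0.008884)/(-1.144526) = 2.433433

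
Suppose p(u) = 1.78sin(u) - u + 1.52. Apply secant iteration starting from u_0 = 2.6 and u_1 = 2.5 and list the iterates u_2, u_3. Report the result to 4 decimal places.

p(2.6) = -0.162408, p(2.5) = 0.085280
u_2 = 2.500000 − 0.085280·(2.500000 − 2.600000) / (0.085280 − (-0.162408)) = 2.500000 − (-0.008528)/(0.247688) = 2.534431
p(2.534431) = 0.001129
u_3 = 2.534431 − 0.001129·(2.534431 − 2.500000) / (0.001129 − 0.085280) = 2.534431 − (0.000039)/(-0.084151) = 2.534892

2.5344, 2.5349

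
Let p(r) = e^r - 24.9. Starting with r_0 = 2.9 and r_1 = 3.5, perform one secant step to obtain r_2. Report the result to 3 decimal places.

p(2.9) = -6.72585, p(3.5) = 8.21545
r_2 = 3.50000 − 8.21545·(3.50000 − 2.90000) / (8.21545 − (-6.72585)) = 3.50000 − (4.92927)/(14.94131) = 3.17009

3.170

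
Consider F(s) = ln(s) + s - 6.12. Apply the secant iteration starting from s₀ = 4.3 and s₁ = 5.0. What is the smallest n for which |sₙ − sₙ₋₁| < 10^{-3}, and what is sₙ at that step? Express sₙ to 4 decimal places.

n = 4, sₙ = 4.5950

F(4.3) = -0.361385, F(5.0) = 0.489438
s₂ = 5.000000 − 0.489438·(0.700000)/(0.850823) = 4.597323;  |Δ| = 0.402677
F(4.597323) = 0.002798
s₃ = 4.597323 − 0.002798·(-0.402677)/(-0.486640) = 4.595008;  |Δ| = 0.002315
F(4.595008) = -0.000021
s₄ = 4.595008 − (-0.000021)·(-0.002315)/(-0.002819) = 4.595026;  |Δ| = 0.000017
|s₄ − s₃| = 0.000017 < 10^{-3}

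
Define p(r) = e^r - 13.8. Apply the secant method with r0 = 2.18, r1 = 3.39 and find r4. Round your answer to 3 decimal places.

p(2.18) = -4.95369, p(3.39) = 15.86595
r2 = 3.39000 − 15.86595·(3.39000 − 2.18000) / (15.86595 − (-4.95369)) = 3.39000 − (19.19780)/(20.81965) = 2.46790
p(2.46790) = -2.00236
r3 = 2.46790 − (-2.00236)·(2.46790 − 3.39000) / (-2.00236 − 15.86595) = 2.46790 − (1.84637)/(-17.86831) = 2.57123
p(2.57123) = -0.71807
r4 = 2.57123 − (-0.71807)·(2.57123 − 2.46790) / (-0.71807 − (-2.00236)) = 2.57123 − (-0.07420)/(1.28429) = 2.62901

2.629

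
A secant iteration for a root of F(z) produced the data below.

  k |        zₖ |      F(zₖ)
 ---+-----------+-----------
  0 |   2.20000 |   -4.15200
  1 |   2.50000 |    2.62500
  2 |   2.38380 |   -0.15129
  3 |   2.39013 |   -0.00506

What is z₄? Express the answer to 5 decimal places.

2.39035

z₄ = 2.39013 − (-0.00506)·(2.39013 − 2.38380) / (-0.00506 − (-0.15129))
   = 2.39013 − (-0.0000320)/(0.1462300) = 2.3903490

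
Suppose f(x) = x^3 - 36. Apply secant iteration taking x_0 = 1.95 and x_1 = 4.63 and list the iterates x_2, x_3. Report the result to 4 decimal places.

2.7842, 3.1268

f(1.95) = -28.585125, f(4.63) = 63.252847
x_2 = 4.630000 − 63.252847·(4.630000 − 1.950000) / (63.252847 − (-28.585125)) = 4.630000 − (169.517630)/(91.837972) = 2.784166
f(2.784166) = -14.418308
x_3 = 2.784166 − (-14.418308)·(2.784166 − 4.630000) / (-14.418308 − 63.252847) = 2.784166 − (26.613800)/(-77.671155) = 3.126813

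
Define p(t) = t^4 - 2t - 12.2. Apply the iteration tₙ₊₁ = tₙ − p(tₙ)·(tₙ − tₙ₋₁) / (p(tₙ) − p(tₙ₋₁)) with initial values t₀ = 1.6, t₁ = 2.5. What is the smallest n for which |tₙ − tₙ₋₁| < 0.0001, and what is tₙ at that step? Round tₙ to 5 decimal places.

p(1.6) = -8.8464000, p(2.5) = 21.8625000
t₂ = 2.5000000 − 21.8625000·(0.9000000)/(30.7089000) = 1.8592656;  |Δ| = 0.6407344
p(1.8592656) = -3.9685919
t₃ = 1.8592656 − (-3.9685919)·(-0.6407344)/(-25.8310919) = 1.9577056;  |Δ| = 0.0984400
p(1.9577056) = -1.4265028
t₄ = 1.9577056 − (-1.4265028)·(0.0984400)/(2.5420892) = 2.0129456;  |Δ| = 0.0552400
p(2.0129456) = 0.1924069
t₅ = 2.0129456 − 0.1924069·(0.0552400)/(1.6189097) = 2.0063803;  |Δ| = 0.0065653
p(2.0063803) = -0.0076112
t₆ = 2.0063803 − (-0.0076112)·(-0.0065653)/(-0.2000181) = 2.0066301;  |Δ| = 0.0002498
p(2.0066301) = -0.0000382
t₇ = 2.0066301 − (-0.0000382)·(0.0002498)/(0.0075730) = 2.0066314;  |Δ| = 0.0000013
|t₇ − t₆| = 0.0000013 < 0.0001

n = 7, tₙ = 2.00663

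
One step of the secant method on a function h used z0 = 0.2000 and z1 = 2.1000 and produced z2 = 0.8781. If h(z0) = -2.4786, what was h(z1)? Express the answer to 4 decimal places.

The secant line through (0.2000, -2.4786) and (2.1000, h(z1)) crosses zero at z2 = 0.8781.
So (0.2000, -2.4786), (2.1000, h(z1)), (0.8781, 0) are collinear:
h(z1) = -2.4786 · (2.1000 − 0.8781) / (0.2000 − 0.8781) = -2.4786 · (1.221900)/(-0.678100) = 4.466305

4.4663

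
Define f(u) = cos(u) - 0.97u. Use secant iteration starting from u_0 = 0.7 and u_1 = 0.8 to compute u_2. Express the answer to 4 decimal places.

0.7520

f(0.7) = 0.085842, f(0.8) = -0.079293
u_2 = 0.800000 − (-0.079293)·(0.800000 − 0.700000) / (-0.079293 − 0.085842) = 0.800000 − (-0.007929)/(-0.165135) = 0.751983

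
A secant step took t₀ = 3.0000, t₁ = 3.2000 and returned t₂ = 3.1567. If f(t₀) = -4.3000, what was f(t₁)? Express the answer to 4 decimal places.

1.1882

The secant line through (3.0000, -4.3000) and (3.2000, f(t₁)) crosses zero at t₂ = 3.1567.
So (3.0000, -4.3000), (3.2000, f(t₁)), (3.1567, 0) are collinear:
f(t₁) = -4.3000 · (3.2000 − 3.1567) / (3.0000 − 3.1567) = -4.3000 · (0.043300)/(-0.156700) = 1.188194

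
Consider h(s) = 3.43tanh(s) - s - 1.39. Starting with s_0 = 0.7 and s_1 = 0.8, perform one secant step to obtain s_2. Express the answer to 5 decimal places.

0.71626

h(0.7) = -0.0170185, h(0.8) = 0.0876461
s_2 = 0.8000000 − 0.0876461·(0.8000000 − 0.7000000) / (0.0876461 − (-0.0170185)) = 0.8000000 − (0.0087646)/(0.1046646) = 0.7162601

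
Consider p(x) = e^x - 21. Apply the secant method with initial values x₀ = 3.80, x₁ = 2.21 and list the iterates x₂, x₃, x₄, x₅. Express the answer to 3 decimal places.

2.741, 3.198, 3.021, 3.043

p(3.80) = 23.70118, p(2.21) = -11.88428
x₂ = 2.21000 − (-11.88428)·(2.21000 − 3.80000) / (-11.88428 − 23.70118) = 2.21000 − (18.89601)/(-35.58547) = 2.74100
p(2.74100) = -5.49746
x₃ = 2.74100 − (-5.49746)·(2.74100 − 2.21000) / (-5.49746 − (-11.88428)) = 2.74100 − (-2.91917)/(6.38682) = 3.19807
p(3.19807) = 3.48512
x₄ = 3.19807 − 3.48512·(3.19807 − 2.74100) / (3.48512 − (-5.49746)) = 3.19807 − (1.59292)/(8.98259) = 3.02073
p(3.02073) = -0.49371
x₅ = 3.02073 − (-0.49371)·(3.02073 − 3.19807) / (-0.49371 − 3.48512) = 3.02073 − (0.08755)/(-3.97883) = 3.04274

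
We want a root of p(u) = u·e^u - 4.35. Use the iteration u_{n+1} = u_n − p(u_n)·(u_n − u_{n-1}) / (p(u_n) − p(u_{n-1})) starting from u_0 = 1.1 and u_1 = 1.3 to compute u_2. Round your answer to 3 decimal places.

1.243

p(1.1) = -1.04542, p(1.3) = 0.42009
u_2 = 1.30000 − 0.42009·(1.30000 − 1.10000) / (0.42009 − (-1.04542)) = 1.30000 − (0.08402)/(1.46550) = 1.24267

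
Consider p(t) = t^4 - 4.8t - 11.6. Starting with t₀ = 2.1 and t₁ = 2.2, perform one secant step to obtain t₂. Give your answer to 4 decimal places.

2.1638

p(2.1) = -2.231900, p(2.2) = 1.265600
t₂ = 2.200000 − 1.265600·(2.200000 − 2.100000) / (1.265600 − (-2.231900)) = 2.200000 − (0.126560)/(3.497500) = 2.163814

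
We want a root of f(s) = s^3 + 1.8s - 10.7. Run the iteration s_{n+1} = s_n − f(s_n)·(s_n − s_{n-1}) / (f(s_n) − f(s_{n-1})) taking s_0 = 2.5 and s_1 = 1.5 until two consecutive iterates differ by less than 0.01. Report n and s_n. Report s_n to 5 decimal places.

n = 5, s_n = 1.93283

f(2.5) = 9.4250000, f(1.5) = -4.6250000
s_2 = 1.5000000 − (-4.6250000)·(-1.0000000)/(-14.0500000) = 1.8291815;  |Δ| = 0.3291815
f(1.8291815) = -1.2872059
s_3 = 1.8291815 − (-1.2872059)·(0.3291815)/(3.3377941) = 1.9561289;  |Δ| = 0.1269474
f(1.9561289) = 0.3060427
s_4 = 1.9561289 − 0.3060427·(0.1269474)/(1.5932486) = 1.9317439;  |Δ| = 0.0243850
f(1.9317439) = -0.0142983
s_5 = 1.9317439 − (-0.0142983)·(-0.0243850)/(-0.3203409) = 1.9328324;  |Δ| = 0.0010884
|s_5 − s_4| = 0.0010884 < 0.01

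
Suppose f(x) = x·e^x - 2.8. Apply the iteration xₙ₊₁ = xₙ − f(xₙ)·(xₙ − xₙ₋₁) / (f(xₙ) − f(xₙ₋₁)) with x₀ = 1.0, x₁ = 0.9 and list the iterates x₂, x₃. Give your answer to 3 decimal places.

f(1.0) = -0.08172, f(0.9) = -0.58636
x₂ = 0.90000 − (-0.58636)·(0.90000 − 1.00000) / (-0.58636 − (-0.08172)) = 0.90000 − (0.05864)/(-0.50464) = 1.01619
f(1.01619) = 0.00740
x₃ = 1.01619 − 0.00740·(1.01619 − 0.90000) / (0.00740 − (-0.58636)) = 1.01619 − (0.00086)/(0.59375) = 1.01475

1.016, 1.015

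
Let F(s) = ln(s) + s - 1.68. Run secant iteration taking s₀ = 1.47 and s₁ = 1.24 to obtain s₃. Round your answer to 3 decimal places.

F(1.47) = 0.17526, F(1.24) = -0.22489
s₂ = 1.24000 − (-0.22489)·(1.24000 − 1.47000) / (-0.22489 − 0.17526) = 1.24000 − (0.05172)/(-0.40015) = 1.36926
F(1.36926) = 0.00353
s₃ = 1.36926 − 0.00353·(1.36926 − 1.24000) / (0.00353 − (-0.22489)) = 1.36926 − (0.00046)/(0.22842) = 1.36726

1.367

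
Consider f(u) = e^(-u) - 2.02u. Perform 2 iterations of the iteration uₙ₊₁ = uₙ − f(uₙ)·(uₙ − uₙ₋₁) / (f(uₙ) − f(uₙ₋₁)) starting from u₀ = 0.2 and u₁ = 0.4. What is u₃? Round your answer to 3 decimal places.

f(0.2) = 0.41473, f(0.4) = -0.13768
u₂ = 0.40000 − (-0.13768)·(0.40000 − 0.20000) / (-0.13768 − 0.41473) = 0.40000 − (-0.02754)/(-0.55241) = 0.35015
f(0.35015) = -0.00273
u₃ = 0.35015 − (-0.00273)·(0.35015 − 0.40000) / (-0.00273 − (-0.13768)) = 0.35015 − (0.00014)/(0.13495) = 0.34915

0.349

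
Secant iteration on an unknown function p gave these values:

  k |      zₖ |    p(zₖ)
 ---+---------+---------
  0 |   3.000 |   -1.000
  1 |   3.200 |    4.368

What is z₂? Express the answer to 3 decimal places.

3.037

z₂ = 3.200 − 4.368·(3.200 − 3.000) / (4.368 − (-1.000))
   = 3.200 − (0.87360)/(5.36800) = 3.03726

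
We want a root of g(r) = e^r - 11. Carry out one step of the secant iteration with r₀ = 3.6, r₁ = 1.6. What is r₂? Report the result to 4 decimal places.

1.9822

g(3.6) = 25.598234, g(1.6) = -6.046968
r₂ = 1.600000 − (-6.046968)·(1.600000 − 3.600000) / (-6.046968 − 25.598234) = 1.600000 − (12.093935)/(-31.645202) = 1.982173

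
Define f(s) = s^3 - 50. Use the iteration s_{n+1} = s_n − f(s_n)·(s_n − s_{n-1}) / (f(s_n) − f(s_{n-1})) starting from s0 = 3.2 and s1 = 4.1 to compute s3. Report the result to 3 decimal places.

3.678

f(3.2) = -17.23200, f(4.1) = 18.92100
s2 = 4.10000 − 18.92100·(4.10000 − 3.20000) / (18.92100 − (-17.23200)) = 4.10000 − (17.02890)/(36.15300) = 3.62898
f(3.62898) = -2.20829
s3 = 3.62898 − (-2.20829)·(3.62898 − 4.10000) / (-2.20829 − 18.92100) = 3.62898 − (1.04015)/(-21.12929) = 3.67820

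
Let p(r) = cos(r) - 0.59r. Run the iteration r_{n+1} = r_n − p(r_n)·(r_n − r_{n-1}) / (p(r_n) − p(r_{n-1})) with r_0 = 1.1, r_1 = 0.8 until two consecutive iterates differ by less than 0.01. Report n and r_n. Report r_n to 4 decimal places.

n = 3, r_n = 0.9652

p(1.1) = -0.195404, p(0.8) = 0.224707
r_2 = 0.800000 − 0.224707·(-0.300000)/(0.420111) = 0.960463;  |Δ| = 0.160463
p(0.960463) = 0.006468
r_3 = 0.960463 − 0.006468·(0.160463)/(-0.218239) = 0.965218;  |Δ| = 0.004756
|r_3 − r_2| = 0.004756 < 0.01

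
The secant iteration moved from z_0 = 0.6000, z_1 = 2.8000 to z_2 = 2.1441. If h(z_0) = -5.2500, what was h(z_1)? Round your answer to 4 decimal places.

The secant line through (0.6000, -5.2500) and (2.8000, h(z_1)) crosses zero at z_2 = 2.1441.
So (0.6000, -5.2500), (2.8000, h(z_1)), (2.1441, 0) are collinear:
h(z_1) = -5.2500 · (2.8000 − 2.1441) / (0.6000 − 2.1441) = -5.2500 · (0.655900)/(-1.544100) = 2.230085

2.2301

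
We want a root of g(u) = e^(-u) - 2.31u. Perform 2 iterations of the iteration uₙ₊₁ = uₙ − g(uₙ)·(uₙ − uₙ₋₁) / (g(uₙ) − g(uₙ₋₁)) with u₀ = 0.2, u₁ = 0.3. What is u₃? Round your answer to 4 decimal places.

g(0.2) = 0.356731, g(0.3) = 0.047818
u₂ = 0.300000 − 0.047818·(0.300000 − 0.200000) / (0.047818 − 0.356731) = 0.300000 − (0.004782)/(-0.308913) = 0.315480
g(0.315480) = 0.000681
u₃ = 0.315480 − 0.000681·(0.315480 − 0.300000) / (0.000681 − 0.047818) = 0.315480 − (0.000011)/(-0.047137) = 0.315703

0.3157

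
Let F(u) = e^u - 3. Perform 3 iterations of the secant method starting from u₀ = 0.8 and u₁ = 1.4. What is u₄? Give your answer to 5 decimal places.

F(0.8) = -0.7744591, F(1.4) = 1.0552000
u₂ = 1.4000000 − 1.0552000·(1.4000000 − 0.8000000) / (1.0552000 − (-0.7744591)) = 1.4000000 − (0.6331200)/(1.8296590) = 1.0539683
F(1.0539683) = -0.1309863
u₃ = 1.0539683 − (-0.1309863)·(1.0539683 − 1.4000000) / (-0.1309863 − 1.0552000) = 1.0539683 − (0.0453254)/(-1.1861862) = 1.0921794
F(1.0921794) = -0.0192369
u₄ = 1.0921794 − (-0.0192369)·(1.0921794 − 1.0539683) / (-0.0192369 − (-0.1309863)) = 1.0921794 − (-0.0007351)/(0.1117494) = 1.0987571

1.09876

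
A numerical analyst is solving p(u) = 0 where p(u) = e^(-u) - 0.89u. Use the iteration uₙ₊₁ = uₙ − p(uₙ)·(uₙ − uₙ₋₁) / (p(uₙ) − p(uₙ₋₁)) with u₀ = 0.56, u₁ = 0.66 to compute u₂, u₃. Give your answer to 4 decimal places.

p(0.56) = 0.072809, p(0.66) = -0.070549
u₂ = 0.660000 − (-0.070549)·(0.660000 − 0.560000) / (-0.070549 − 0.072809) = 0.660000 − (-0.007055)/(-0.143358) = 0.610788
p(0.610788) = -0.000679
u₃ = 0.610788 − (-0.000679)·(0.610788 − 0.660000) / (-0.000679 − (-0.070549)) = 0.610788 − (0.000033)/(0.069870) = 0.610310

0.6108, 0.6103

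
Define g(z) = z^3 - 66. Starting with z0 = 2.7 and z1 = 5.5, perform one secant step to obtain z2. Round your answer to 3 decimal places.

g(2.7) = -46.31700, g(5.5) = 100.37500
z2 = 5.50000 − 100.37500·(5.50000 − 2.70000) / (100.37500 − (-46.31700)) = 5.50000 − (281.05000)/(146.69200) = 3.58408

3.584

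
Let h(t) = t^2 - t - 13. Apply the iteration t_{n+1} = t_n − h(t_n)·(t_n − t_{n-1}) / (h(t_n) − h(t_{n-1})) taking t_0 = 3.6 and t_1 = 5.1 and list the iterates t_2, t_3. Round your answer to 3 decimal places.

4.073, 4.132

h(3.6) = -3.64000, h(5.1) = 7.91000
t_2 = 5.10000 − 7.91000·(5.10000 − 3.60000) / (7.91000 − (-3.64000)) = 5.10000 − (11.86500)/(11.55000) = 4.07273
h(4.07273) = -0.48562
t_3 = 4.07273 − (-0.48562)·(4.07273 − 5.10000) / (-0.48562 − 7.91000) = 4.07273 − (0.49886)/(-8.39562) = 4.13215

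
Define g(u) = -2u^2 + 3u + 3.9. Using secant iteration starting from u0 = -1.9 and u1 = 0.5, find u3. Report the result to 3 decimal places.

g(-1.9) = -9.02000, g(0.5) = 4.90000
u2 = 0.50000 − 4.90000·(0.50000 − (-1.90000)) / (4.90000 − (-9.02000)) = 0.50000 − (11.76000)/(13.92000) = -0.34483
g(-0.34483) = 2.62771
u3 = -0.34483 − 2.62771·(-0.34483 − 0.50000) / (2.62771 − 4.90000) = -0.34483 − (-2.21996)/(-2.27229) = -1.32179

-1.322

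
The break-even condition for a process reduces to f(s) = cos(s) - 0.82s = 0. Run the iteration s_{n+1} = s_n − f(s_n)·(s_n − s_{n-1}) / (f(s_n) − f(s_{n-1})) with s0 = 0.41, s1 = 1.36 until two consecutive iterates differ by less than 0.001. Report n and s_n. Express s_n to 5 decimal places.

f(0.41) = 0.5809208, f(1.36) = -0.9059613
s2 = 1.3600000 − (-0.9059613)·(0.9500000)/(-1.4868822) = 0.7811624;  |Δ| = 0.5788376
f(0.7811624) = 0.0695424
s3 = 0.7811624 − 0.0695424·(-0.5788376)/(0.9755037) = 0.8224270;  |Δ| = 0.0412646
f(0.8224270) = 0.0060546
s4 = 0.8224270 − 0.0060546·(0.0412646)/(-0.0634878) = 0.8263622;  |Δ| = 0.0039352
f(0.8263622) = -0.0000613
s5 = 0.8263622 − (-0.0000613)·(0.0039352)/(-0.0061159) = 0.8263228;  |Δ| = 0.0000395
|s5 − s4| = 0.0000395 < 0.001

n = 5, s_n = 0.82632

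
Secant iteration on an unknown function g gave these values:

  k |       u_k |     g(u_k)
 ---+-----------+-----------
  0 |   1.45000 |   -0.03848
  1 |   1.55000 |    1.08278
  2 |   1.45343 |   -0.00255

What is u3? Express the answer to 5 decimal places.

u3 = 1.45343 − (-0.00255)·(1.45343 − 1.55000) / (-0.00255 − 1.08278)
   = 1.45343 − (0.0002463)/(-1.0853300) = 1.4536569

1.45366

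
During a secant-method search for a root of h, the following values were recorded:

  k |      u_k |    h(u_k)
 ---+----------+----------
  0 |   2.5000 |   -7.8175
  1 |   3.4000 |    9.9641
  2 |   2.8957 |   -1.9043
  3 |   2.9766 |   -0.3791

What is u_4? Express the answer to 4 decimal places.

2.9967

u_4 = 2.9766 − (-0.3791)·(2.9766 − 2.8957) / (-0.3791 − (-1.9043))
   = 2.9766 − (-0.030669)/(1.525200) = 2.996708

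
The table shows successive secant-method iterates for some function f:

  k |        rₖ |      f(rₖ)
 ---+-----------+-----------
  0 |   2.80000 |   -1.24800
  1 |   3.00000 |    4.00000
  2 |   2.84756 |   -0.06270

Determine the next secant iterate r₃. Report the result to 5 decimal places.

2.84991

r₃ = 2.84756 − (-0.06270)·(2.84756 − 3.00000) / (-0.06270 − 4.00000)
   = 2.84756 − (0.0095580)/(-4.0627000) = 2.8499126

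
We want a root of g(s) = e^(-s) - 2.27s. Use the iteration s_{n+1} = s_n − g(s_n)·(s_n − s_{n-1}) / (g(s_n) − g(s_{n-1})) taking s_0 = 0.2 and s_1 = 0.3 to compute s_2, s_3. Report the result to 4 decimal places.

0.3196, 0.3199

g(0.2) = 0.364731, g(0.3) = 0.059818
s_2 = 0.300000 − 0.059818·(0.300000 − 0.200000) / (0.059818 − 0.364731) = 0.300000 − (0.005982)/(-0.304913) = 0.319618
g(0.319618) = 0.000893
s_3 = 0.319618 − 0.000893·(0.319618 − 0.300000) / (0.000893 − 0.059818) = 0.319618 − (0.000018)/(-0.058925) = 0.319916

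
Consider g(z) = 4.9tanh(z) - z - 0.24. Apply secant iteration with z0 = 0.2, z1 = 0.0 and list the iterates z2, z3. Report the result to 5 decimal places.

g(0.2) = 0.5271391, g(0.0) = -0.2400000
z2 = 0.0000000 − (-0.2400000)·(0.0000000 − 0.2000000) / (-0.2400000 − 0.5271391) = 0.0000000 − (0.0480000)/(-0.7671391) = 0.0625701
g(0.0625701) = 0.0036241
z3 = 0.0625701 − 0.0036241·(0.0625701 − 0.0000000) / (0.0036241 − (-0.2400000)) = 0.0625701 − (0.0002268)/(0.2436241) = 0.0616394

0.06257, 0.06164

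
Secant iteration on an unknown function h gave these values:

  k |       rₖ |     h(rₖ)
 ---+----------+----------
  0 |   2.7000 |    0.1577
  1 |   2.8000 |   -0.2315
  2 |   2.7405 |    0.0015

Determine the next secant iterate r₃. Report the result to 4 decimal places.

2.7409

r₃ = 2.7405 − 0.0015·(2.7405 − 2.8000) / (0.0015 − (-0.2315))
   = 2.7405 − (-0.000089)/(0.233000) = 2.740883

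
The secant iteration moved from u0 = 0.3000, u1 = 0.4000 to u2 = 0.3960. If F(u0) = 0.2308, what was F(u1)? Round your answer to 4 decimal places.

-0.0096

The secant line through (0.3000, 0.2308) and (0.4000, F(u1)) crosses zero at u2 = 0.3960.
So (0.3000, 0.2308), (0.4000, F(u1)), (0.3960, 0) are collinear:
F(u1) = 0.2308 · (0.4000 − 0.3960) / (0.3000 − 0.3960) = 0.2308 · (0.004000)/(-0.096000) = -0.009617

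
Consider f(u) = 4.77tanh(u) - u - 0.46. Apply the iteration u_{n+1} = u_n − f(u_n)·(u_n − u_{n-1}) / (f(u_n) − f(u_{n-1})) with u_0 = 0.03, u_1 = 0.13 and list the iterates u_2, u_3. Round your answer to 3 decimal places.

0.123, 0.123

f(0.03) = -0.34694, f(0.13) = 0.02663
u_2 = 0.13000 − 0.02663·(0.13000 − 0.03000) / (0.02663 − (-0.34694)) = 0.13000 − (0.00266)/(0.37357) = 0.12287
f(0.12287) = 0.00029
u_3 = 0.12287 − 0.00029·(0.12287 − 0.13000) / (0.00029 − 0.02663) = 0.12287 − (0.00000)/(-0.02634) = 0.12279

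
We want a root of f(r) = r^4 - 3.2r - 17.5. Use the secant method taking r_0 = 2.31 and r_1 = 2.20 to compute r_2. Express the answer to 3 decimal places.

2.226

f(2.31) = 3.58196, f(2.20) = -1.11440
r_2 = 2.20000 − (-1.11440)·(2.20000 − 2.31000) / (-1.11440 − 3.58196) = 2.20000 − (0.12258)/(-4.69636) = 2.22610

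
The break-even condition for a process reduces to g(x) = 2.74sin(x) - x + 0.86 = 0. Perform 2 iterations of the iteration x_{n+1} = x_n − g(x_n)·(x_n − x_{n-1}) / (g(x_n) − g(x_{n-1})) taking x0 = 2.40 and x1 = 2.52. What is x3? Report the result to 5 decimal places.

g(2.40) = 0.3107691, g(2.52) = -0.0644140
x2 = 2.5200000 − (-0.0644140)·(2.5200000 − 2.4000000) / (-0.0644140 − 0.3107691) = 2.5200000 − (-0.0077297)/(-0.3751831) = 2.4993976
g(2.4993976) = 0.0017382
x3 = 2.4993976 − 0.0017382·(2.4993976 − 2.5200000) / (0.0017382 − (-0.0644140)) = 2.4993976 − (-0.0000358)/(0.0661522) = 2.4999389

2.49994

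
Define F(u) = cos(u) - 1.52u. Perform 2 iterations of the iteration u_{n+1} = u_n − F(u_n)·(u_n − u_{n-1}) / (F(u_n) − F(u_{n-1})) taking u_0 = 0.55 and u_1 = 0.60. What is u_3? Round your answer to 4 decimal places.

0.5581

F(0.55) = 0.016525, F(0.60) = -0.086664
u_2 = 0.600000 − (-0.086664)·(0.600000 − 0.550000) / (-0.086664 − 0.016525) = 0.600000 − (-0.004333)/(-0.103189) = 0.558007
F(0.558007) = 0.000142
u_3 = 0.558007 − 0.000142·(0.558007 − 0.600000) / (0.000142 − (-0.086664)) = 0.558007 − (-0.000006)/(0.086806) = 0.558075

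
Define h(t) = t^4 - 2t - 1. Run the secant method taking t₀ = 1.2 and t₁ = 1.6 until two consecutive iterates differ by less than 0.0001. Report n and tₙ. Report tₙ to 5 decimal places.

h(1.2) = -1.3264000, h(1.6) = 2.3536000
t₂ = 1.6000000 − 2.3536000·(0.4000000)/(3.6800000) = 1.3441739;  |Δ| = 0.2558261
h(1.3441739) = -0.4238089
t₃ = 1.3441739 − (-0.4238089)·(-0.2558261)/(-2.7774089) = 1.3832108;  |Δ| = 0.0390369
h(1.3832108) = -0.1058115
t₄ = 1.3832108 − (-0.1058115)·(0.0390369)/(0.3179974) = 1.3962000;  |Δ| = 0.0129893
h(1.3962000) = 0.0076611
t₅ = 1.3962000 − 0.0076611·(0.0129893)/(0.1134726) = 1.3953231;  |Δ| = 0.0008770
h(1.3953231) = -0.0001234
t₆ = 1.3953231 − (-0.0001234)·(-0.0008770)/(-0.0077845) = 1.3953370;  |Δ| = 0.0000139
|t₆ − t₅| = 0.0000139 < 0.0001

n = 6, tₙ = 1.39534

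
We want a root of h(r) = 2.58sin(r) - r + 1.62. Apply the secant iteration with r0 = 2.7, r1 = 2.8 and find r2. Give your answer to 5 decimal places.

h(2.7) = 0.0226401, h(2.8) = -0.3157306
r2 = 2.8000000 − (-0.3157306)·(2.8000000 − 2.7000000) / (-0.3157306 − 0.0226401) = 2.8000000 − (-0.0315731)/(-0.3383707) = 2.7066909

2.70669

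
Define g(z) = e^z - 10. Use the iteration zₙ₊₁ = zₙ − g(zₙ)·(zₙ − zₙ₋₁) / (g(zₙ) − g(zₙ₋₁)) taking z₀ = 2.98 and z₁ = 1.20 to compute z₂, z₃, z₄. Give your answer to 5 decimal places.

1.92644, 2.56887, 2.25201

g(2.98) = 9.6878166, g(1.20) = -6.6798831
z₂ = 1.2000000 − (-6.6798831)·(1.2000000 − 2.9800000) / (-6.6798831 − 9.6878166) = 1.2000000 − (11.8901919)/(-16.3676997) = 1.9264424
g(1.9264424) = -3.1349560
z₃ = 1.9264424 − (-3.1349560)·(1.9264424 − 1.2000000) / (-3.1349560 − (-6.6798831)) = 1.9264424 − (-2.2773651)/(3.5449271) = 2.5688718
g(2.5688718) = 3.0510915
z₄ = 2.5688718 − 3.0510915·(2.5688718 − 1.9264424) / (3.0510915 − (-3.1349560)) = 2.5688718 − (1.9601107)/(6.1860475) = 2.2520118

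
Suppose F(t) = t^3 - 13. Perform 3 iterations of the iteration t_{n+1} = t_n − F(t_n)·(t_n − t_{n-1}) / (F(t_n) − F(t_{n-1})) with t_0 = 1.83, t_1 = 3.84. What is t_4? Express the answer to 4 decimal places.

2.3645

F(1.83) = -6.871513, F(3.84) = 43.623104
t_2 = 3.840000 − 43.623104·(3.840000 − 1.830000) / (43.623104 − (-6.871513)) = 3.840000 − (87.682439)/(50.494617) = 2.103529
F(2.103529) = -3.692233
t_3 = 2.103529 − (-3.692233)·(2.103529 − 3.840000) / (-3.692233 − 43.623104) = 2.103529 − (6.411456)/(-47.315337) = 2.239034
F(2.239034) = -1.775114
t_4 = 2.239034 − (-1.775114)·(2.239034 − 2.103529) / (-1.775114 − (-3.692233)) = 2.239034 − (-0.240536)/(1.917119) = 2.364501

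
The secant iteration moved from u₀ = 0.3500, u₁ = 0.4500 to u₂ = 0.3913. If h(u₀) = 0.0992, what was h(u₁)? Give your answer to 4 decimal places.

The secant line through (0.3500, 0.0992) and (0.4500, h(u₁)) crosses zero at u₂ = 0.3913.
So (0.3500, 0.0992), (0.4500, h(u₁)), (0.3913, 0) are collinear:
h(u₁) = 0.0992 · (0.4500 − 0.3913) / (0.3500 − 0.3913) = 0.0992 · (0.058700)/(-0.041300) = -0.140994

-0.1410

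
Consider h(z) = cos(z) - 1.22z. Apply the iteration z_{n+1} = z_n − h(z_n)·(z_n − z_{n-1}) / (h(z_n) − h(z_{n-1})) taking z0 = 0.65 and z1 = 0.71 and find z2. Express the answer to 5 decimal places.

0.65167

h(0.65) = 0.0030838, h(0.71) = -0.1078381
z2 = 0.7100000 − (-0.1078381)·(0.7100000 − 0.6500000) / (-0.1078381 − 0.0030838) = 0.7100000 − (-0.0064703)/(-0.1109219) = 0.6516681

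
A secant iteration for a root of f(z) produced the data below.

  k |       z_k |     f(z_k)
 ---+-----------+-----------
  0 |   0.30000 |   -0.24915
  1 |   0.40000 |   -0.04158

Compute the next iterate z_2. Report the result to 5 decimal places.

0.42003

z_2 = 0.40000 − (-0.04158)·(0.40000 − 0.30000) / (-0.04158 − (-0.24915))
   = 0.40000 − (-0.0041580)/(0.2075700) = 0.4200318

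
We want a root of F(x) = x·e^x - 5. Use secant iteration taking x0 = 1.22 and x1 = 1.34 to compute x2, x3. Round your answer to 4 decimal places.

F(1.22) = -0.867631, F(1.34) = 0.117518
x2 = 1.340000 − 0.117518·(1.340000 − 1.220000) / (0.117518 − (-0.867631)) = 1.340000 − (0.014102)/(0.985149) = 1.325685
F(1.325685) = -0.009108
x3 = 1.325685 − (-0.009108)·(1.325685 − 1.340000) / (-0.009108 − 0.117518) = 1.325685 − (0.000130)/(-0.126626) = 1.326715

1.3257, 1.3267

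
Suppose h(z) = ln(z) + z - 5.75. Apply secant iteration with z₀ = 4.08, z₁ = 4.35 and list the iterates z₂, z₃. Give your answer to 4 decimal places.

h(4.08) = -0.263903, h(4.35) = 0.070176
z₂ = 4.350000 − 0.070176·(4.350000 − 4.080000) / (0.070176 − (-0.263903)) = 4.350000 − (0.018947)/(0.334079) = 4.293284
h(4.293284) = 0.000336
z₃ = 4.293284 − 0.000336·(4.293284 − 4.350000) / (0.000336 − 0.070176) = 4.293284 − (-0.000019)/(-0.069839) = 4.293011

4.2933, 4.2930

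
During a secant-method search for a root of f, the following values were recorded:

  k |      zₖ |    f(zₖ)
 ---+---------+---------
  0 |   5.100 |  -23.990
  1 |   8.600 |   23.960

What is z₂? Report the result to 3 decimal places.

z₂ = 8.600 − 23.960·(8.600 − 5.100) / (23.960 − (-23.990))
   = 8.600 − (83.86000)/(47.95000) = 6.85109

6.851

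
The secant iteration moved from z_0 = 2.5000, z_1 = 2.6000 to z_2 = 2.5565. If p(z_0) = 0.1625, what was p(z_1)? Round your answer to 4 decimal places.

-0.1251

The secant line through (2.5000, 0.1625) and (2.6000, p(z_1)) crosses zero at z_2 = 2.5565.
So (2.5000, 0.1625), (2.6000, p(z_1)), (2.5565, 0) are collinear:
p(z_1) = 0.1625 · (2.6000 − 2.5565) / (2.5000 − 2.5565) = 0.1625 · (0.043500)/(-0.056500) = -0.125111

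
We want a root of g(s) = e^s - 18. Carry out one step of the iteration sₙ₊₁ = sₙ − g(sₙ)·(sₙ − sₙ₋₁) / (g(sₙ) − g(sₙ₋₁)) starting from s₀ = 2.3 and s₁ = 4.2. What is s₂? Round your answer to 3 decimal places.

2.569

g(2.3) = -8.02582, g(4.2) = 48.68633
s₂ = 4.20000 − 48.68633·(4.20000 − 2.30000) / (48.68633 − (-8.02582)) = 4.20000 − (92.50403)/(56.71215) = 2.56889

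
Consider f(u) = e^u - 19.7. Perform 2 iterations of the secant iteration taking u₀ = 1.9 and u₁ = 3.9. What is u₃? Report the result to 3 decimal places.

2.787

f(1.9) = -13.01411, f(3.9) = 29.70245
u₂ = 3.90000 − 29.70245·(3.90000 − 1.90000) / (29.70245 − (-13.01411)) = 3.90000 − (59.40490)/(42.71655) = 2.50932
f(2.50932) = -7.40339
u₃ = 2.50932 − (-7.40339)·(2.50932 − 3.90000) / (-7.40339 − 29.70245) = 2.50932 − (10.29572)/(-37.10584) = 2.78679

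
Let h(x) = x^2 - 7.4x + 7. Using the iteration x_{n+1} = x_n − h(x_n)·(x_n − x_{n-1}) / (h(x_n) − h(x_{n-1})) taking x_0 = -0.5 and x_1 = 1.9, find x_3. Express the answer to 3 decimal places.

h(-0.5) = 10.95000, h(1.9) = -3.45000
x_2 = 1.90000 − (-3.45000)·(1.90000 − (-0.50000)) / (-3.45000 − 10.95000) = 1.90000 − (-8.28000)/(-14.40000) = 1.32500
h(1.32500) = -1.04937
x_3 = 1.32500 − (-1.04937)·(1.32500 − 1.90000) / (-1.04937 − (-3.45000)) = 1.32500 − (0.60339)/(2.40063) = 1.07365

1.074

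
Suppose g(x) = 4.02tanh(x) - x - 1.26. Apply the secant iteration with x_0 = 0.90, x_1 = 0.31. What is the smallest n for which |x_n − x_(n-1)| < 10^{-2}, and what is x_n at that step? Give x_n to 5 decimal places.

n = 4, x_n = 0.45594

g(0.90) = 0.7195174, g(0.31) = -0.3622429
x_2 = 0.3100000 − (-0.3622429)·(-0.5900000)/(-1.0817603) = 0.5075699;  |Δ| = 0.1975699
g(0.5075699) = 0.1139896
x_3 = 0.5075699 − 0.1139896·(0.1975699)/(0.4762325) = 0.4602802;  |Δ| = 0.0472898
g(0.4602802) = 0.0095762
x_4 = 0.4602802 − 0.0095762·(-0.0472898)/(-0.1044134) = 0.4559430;  |Δ| = 0.0043371
|x_4 − x_3| = 0.0043371 < 10^{-2}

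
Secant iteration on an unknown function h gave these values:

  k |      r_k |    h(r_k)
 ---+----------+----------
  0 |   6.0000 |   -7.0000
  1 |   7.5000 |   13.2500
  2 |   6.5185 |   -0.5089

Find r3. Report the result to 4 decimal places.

6.5548

r3 = 6.5185 − (-0.5089)·(6.5185 − 7.5000) / (-0.5089 − 13.2500)
   = 6.5185 − (0.499485)/(-13.758900) = 6.554803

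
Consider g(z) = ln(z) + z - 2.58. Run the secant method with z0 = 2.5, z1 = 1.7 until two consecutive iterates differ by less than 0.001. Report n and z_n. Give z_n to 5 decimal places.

n = 4, z_n = 1.92505

g(2.5) = 0.8362907, g(1.7) = -0.3493717
z2 = 1.7000000 − (-0.3493717)·(-0.8000000)/(-1.1856625) = 1.9357310;  |Δ| = 0.2357310
g(1.9357310) = 0.0162160
z3 = 1.9357310 − 0.0162160·(0.2357310)/(0.3655878) = 1.9252749;  |Δ| = 0.0104561
g(1.9252749) = 0.0003437
z4 = 1.9252749 − 0.0003437·(-0.0104561)/(-0.0158724) = 1.9250485;  |Δ| = 0.0002264
|z4 − z3| = 0.0002264 < 0.001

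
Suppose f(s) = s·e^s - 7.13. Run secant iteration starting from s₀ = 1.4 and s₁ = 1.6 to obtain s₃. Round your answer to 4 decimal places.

f(1.4) = -1.452720, f(1.6) = 0.794852
s₂ = 1.600000 − 0.794852·(1.600000 − 1.400000) / (0.794852 − (-1.452720)) = 1.600000 − (0.158970)/(2.247572) = 1.529270
f(1.529270) = -0.072712
s₃ = 1.529270 − (-0.072712)·(1.529270 − 1.600000) / (-0.072712 − 0.794852) = 1.529270 − (0.005143)/(-0.867564) = 1.535198

1.5352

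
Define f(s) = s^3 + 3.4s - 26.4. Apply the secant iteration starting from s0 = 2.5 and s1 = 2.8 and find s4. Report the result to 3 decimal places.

2.599

f(2.5) = -2.27500, f(2.8) = 5.07200
s2 = 2.80000 − 5.07200·(2.80000 − 2.50000) / (5.07200 − (-2.27500)) = 2.80000 − (1.52160)/(7.34700) = 2.59290
f(2.59290) = -0.15185
s3 = 2.59290 − (-0.15185)·(2.59290 − 2.80000) / (-0.15185 − 5.07200) = 2.59290 − (0.03145)/(-5.22385) = 2.59892
f(2.59892) = -0.00967
s4 = 2.59892 − (-0.00967)·(2.59892 − 2.59290) / (-0.00967 − (-0.15185)) = 2.59892 − (-0.00006)/(0.14218) = 2.59933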